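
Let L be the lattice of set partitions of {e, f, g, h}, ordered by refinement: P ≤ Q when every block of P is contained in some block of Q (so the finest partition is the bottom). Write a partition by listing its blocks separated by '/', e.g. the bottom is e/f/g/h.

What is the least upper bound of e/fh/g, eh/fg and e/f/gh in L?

Common upper bounds of {e/fh/g, eh/fg, e/f/gh}: efgh.
The least among these is efgh.

efgh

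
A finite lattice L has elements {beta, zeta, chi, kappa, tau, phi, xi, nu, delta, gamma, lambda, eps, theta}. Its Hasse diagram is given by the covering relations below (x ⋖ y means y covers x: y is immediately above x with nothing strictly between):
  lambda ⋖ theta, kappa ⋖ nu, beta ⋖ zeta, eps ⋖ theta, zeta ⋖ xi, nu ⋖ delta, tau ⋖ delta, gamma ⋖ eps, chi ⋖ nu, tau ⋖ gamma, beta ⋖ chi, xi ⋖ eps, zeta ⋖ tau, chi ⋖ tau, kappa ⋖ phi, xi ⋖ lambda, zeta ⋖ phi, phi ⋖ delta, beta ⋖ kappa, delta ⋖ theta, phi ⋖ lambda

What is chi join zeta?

Common upper bounds of {chi, zeta}: delta, eps, gamma, tau, theta.
The least among these is tau.

tau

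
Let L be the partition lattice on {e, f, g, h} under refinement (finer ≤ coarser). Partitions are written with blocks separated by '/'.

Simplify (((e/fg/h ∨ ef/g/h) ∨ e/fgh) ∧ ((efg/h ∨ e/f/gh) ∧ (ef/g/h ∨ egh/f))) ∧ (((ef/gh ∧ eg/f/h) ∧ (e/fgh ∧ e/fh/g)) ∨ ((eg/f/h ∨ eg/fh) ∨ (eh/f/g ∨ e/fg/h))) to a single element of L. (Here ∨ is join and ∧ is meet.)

e/fg/h ∨ ef/g/h = efg/h
efg/h ∨ e/fgh = efgh
efg/h ∨ e/f/gh = efgh
ef/g/h ∨ egh/f = efgh
efgh ∧ efgh = efgh
efgh ∧ efgh = efgh
ef/gh ∧ eg/f/h = e/f/g/h
e/fgh ∧ e/fh/g = e/fh/g
e/f/g/h ∧ e/fh/g = e/f/g/h
eg/f/h ∨ eg/fh = eg/fh
eh/f/g ∨ e/fg/h = eh/fg
eg/fh ∨ eh/fg = efgh
e/f/g/h ∨ efgh = efgh
efgh ∧ efgh = efgh

efgh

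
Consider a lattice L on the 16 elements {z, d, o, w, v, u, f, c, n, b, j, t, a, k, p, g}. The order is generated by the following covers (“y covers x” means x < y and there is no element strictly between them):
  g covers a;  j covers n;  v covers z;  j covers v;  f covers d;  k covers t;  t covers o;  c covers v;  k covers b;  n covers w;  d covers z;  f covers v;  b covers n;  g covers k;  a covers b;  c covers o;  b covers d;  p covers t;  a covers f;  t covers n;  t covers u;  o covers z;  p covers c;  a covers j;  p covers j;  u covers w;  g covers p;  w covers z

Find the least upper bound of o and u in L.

Common upper bounds of {o, u}: g, k, p, t.
The least among these is t.

t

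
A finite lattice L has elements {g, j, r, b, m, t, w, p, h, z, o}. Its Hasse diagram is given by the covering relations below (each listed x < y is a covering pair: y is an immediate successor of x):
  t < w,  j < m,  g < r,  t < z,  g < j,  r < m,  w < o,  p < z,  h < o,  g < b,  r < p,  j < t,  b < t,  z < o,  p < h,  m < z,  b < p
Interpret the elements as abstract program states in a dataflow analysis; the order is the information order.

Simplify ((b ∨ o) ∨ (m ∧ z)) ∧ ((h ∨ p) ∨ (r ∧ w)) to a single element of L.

h

b ∨ o = o
m ∧ z = m
o ∨ m = o
h ∨ p = h
r ∧ w = g
h ∨ g = h
o ∧ h = h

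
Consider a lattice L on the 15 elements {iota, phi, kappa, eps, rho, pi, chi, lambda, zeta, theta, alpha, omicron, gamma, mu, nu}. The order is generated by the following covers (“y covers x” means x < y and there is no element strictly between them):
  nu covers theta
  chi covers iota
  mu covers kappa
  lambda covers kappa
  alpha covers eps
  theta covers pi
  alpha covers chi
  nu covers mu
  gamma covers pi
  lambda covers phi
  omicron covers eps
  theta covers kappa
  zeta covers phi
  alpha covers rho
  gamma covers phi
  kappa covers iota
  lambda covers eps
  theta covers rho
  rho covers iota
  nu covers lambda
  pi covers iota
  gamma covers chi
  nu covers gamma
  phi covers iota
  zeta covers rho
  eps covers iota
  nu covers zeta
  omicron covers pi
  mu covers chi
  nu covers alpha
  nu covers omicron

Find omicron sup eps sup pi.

omicron

Common upper bounds of {omicron, eps, pi}: nu, omicron.
The least among these is omicron.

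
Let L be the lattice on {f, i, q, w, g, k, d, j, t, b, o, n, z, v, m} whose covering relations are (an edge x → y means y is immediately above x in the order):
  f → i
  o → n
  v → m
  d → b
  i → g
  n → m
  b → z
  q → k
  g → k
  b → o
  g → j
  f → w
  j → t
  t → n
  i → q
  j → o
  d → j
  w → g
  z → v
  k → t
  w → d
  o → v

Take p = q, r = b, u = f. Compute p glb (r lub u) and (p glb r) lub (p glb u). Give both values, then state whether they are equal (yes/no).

r lub u = b, so p glb (r lub u) = q glb b = f.
p glb r = f and p glb u = f, so (p glb r) lub (p glb u) = f lub f = f.
Equal: yes.

f; f; yes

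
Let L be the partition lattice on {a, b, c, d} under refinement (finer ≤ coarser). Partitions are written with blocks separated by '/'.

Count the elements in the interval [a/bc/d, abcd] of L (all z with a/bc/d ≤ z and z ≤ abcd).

5

The interval [a/bc/d, abcd] = {a/bc/d, a/bcd, abc/d, abcd, ad/bc}, which has 5 elements.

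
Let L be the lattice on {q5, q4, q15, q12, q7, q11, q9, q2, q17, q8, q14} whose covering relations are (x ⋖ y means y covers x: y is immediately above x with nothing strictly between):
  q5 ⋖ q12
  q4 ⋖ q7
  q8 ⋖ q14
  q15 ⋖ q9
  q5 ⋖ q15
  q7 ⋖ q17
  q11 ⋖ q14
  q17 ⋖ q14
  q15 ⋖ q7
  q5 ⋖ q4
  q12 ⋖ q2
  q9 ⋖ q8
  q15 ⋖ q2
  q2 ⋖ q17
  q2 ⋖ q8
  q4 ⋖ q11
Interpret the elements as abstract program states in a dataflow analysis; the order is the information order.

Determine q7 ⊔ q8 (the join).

Common upper bounds of {q7, q8}: q14.
The least among these is q14.

q14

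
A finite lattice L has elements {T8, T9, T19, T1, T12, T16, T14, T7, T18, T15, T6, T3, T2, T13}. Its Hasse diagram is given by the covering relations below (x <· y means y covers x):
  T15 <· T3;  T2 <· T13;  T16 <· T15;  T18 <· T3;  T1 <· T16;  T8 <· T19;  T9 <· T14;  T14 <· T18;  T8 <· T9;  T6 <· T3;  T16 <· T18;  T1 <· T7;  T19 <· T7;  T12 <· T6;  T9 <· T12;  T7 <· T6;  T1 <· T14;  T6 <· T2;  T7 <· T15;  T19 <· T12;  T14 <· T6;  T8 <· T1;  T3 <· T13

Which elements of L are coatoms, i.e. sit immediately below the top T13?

The coatoms are exactly the elements covered by T13: T2, T3.

T2, T3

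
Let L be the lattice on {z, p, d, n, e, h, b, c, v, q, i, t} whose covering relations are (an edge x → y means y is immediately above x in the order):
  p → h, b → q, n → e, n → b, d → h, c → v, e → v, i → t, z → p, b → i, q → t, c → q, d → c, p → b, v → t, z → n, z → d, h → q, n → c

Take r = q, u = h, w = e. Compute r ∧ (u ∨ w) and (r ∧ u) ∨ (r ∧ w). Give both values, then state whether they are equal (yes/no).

u ∨ w = t, so r ∧ (u ∨ w) = q ∧ t = q.
r ∧ u = h and r ∧ w = n, so (r ∧ u) ∨ (r ∧ w) = h ∨ n = q.
Equal: yes.

q; q; yes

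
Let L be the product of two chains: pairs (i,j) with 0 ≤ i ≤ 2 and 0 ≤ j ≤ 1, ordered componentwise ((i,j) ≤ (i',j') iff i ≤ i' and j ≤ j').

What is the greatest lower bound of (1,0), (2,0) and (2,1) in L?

In a product of chains, the meet is componentwise min, giving (1,0).

(1,0)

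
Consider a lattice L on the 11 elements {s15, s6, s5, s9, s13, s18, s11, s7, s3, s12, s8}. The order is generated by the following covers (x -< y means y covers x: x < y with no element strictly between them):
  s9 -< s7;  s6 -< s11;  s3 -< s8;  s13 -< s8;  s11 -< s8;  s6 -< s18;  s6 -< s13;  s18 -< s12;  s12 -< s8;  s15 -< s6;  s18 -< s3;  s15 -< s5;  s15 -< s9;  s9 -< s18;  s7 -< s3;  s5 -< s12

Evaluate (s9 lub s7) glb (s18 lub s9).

s9 ∨ s7 = s7
s18 ∨ s9 = s18
s7 ∧ s18 = s9

s9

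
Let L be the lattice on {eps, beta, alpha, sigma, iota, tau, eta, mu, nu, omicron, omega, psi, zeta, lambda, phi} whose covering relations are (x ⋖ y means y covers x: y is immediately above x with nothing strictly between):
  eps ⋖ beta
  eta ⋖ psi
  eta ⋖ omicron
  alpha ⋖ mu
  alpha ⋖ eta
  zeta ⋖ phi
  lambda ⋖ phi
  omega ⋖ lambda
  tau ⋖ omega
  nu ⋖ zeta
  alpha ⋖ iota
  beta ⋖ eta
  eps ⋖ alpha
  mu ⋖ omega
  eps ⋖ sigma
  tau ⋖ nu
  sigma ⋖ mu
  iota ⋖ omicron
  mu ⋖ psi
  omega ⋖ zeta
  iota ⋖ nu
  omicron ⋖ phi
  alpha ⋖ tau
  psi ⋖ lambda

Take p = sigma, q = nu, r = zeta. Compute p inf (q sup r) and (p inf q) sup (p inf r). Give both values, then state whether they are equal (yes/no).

q sup r = zeta, so p inf (q sup r) = sigma inf zeta = sigma.
p inf q = eps and p inf r = sigma, so (p inf q) sup (p inf r) = eps sup sigma = sigma.
Equal: yes.

sigma; sigma; yes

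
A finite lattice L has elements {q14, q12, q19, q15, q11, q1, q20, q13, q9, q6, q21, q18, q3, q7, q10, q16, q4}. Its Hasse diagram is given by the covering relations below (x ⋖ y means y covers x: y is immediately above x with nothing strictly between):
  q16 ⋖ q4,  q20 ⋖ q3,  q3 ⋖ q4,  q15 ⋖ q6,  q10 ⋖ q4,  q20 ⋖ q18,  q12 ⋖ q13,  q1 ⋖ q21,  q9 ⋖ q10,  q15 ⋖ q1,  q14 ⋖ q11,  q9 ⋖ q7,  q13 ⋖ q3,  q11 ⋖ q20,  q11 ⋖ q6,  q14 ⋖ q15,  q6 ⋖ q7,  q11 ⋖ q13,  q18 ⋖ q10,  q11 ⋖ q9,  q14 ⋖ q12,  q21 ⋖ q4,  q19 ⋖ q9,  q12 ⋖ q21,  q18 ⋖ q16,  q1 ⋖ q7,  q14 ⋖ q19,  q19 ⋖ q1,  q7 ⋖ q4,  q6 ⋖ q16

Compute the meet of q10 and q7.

q9

Common lower bounds of {q10, q7}: q11, q14, q19, q9.
The greatest among these is q9.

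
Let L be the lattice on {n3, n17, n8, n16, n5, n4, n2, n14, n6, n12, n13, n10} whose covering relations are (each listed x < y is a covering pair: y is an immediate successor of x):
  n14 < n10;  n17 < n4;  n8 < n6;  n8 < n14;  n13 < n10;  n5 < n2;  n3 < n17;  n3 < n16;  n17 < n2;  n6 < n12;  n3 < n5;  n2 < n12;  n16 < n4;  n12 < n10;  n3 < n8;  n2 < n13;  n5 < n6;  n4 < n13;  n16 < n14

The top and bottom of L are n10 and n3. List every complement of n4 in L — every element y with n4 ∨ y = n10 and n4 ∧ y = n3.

Need y with n4 ∨ y = n10 and n4 ∧ y = n3.
Checking each element gives: n6, n8.

n6, n8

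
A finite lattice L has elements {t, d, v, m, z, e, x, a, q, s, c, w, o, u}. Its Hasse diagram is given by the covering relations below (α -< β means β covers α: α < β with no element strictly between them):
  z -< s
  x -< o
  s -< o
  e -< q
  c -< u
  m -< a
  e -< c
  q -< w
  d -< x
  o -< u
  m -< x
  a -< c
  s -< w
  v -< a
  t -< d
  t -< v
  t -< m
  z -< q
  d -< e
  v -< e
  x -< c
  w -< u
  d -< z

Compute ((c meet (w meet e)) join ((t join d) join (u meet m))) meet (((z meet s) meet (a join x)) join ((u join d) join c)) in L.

c

w ∧ e = e
c ∧ e = e
t ∨ d = d
u ∧ m = m
d ∨ m = x
e ∨ x = c
z ∧ s = z
a ∨ x = c
z ∧ c = d
u ∨ d = u
u ∨ c = u
d ∨ u = u
c ∧ u = c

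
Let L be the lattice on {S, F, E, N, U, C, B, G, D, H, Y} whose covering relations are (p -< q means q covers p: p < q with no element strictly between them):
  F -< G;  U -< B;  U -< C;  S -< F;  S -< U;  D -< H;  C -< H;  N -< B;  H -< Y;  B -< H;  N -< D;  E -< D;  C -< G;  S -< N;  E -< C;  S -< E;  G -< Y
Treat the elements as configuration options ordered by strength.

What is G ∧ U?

Common lower bounds of {G, U}: S, U.
The greatest among these is U.

U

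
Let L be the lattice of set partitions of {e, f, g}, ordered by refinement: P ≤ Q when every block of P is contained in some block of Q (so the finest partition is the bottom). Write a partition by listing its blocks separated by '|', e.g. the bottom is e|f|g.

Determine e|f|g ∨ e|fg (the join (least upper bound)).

Common upper bounds of {e|f|g, e|fg}: efg, e|fg.
The least among these is e|fg.

e|fg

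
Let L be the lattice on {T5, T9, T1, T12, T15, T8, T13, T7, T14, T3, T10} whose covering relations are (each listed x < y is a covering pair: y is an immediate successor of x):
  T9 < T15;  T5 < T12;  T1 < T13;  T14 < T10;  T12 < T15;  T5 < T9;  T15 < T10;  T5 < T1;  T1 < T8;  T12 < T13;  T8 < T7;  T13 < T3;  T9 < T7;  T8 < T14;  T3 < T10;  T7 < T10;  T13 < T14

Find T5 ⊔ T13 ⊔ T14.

T14

Common upper bounds of {T5, T13, T14}: T10, T14.
The least among these is T14.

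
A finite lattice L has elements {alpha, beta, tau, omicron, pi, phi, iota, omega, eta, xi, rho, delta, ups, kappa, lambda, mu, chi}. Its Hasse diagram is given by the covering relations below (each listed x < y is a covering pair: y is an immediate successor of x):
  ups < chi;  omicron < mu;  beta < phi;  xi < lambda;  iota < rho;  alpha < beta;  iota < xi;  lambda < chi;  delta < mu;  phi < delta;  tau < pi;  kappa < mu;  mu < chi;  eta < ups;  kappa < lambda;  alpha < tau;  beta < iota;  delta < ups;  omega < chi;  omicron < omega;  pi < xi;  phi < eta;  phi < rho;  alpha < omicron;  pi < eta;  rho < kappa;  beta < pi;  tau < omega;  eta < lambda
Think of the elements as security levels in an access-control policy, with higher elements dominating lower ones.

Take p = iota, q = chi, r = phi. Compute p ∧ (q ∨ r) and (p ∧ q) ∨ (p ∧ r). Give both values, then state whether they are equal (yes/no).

q ∨ r = chi, so p ∧ (q ∨ r) = iota ∧ chi = iota.
p ∧ q = iota and p ∧ r = beta, so (p ∧ q) ∨ (p ∧ r) = iota ∨ beta = iota.
Equal: yes.

iota; iota; yes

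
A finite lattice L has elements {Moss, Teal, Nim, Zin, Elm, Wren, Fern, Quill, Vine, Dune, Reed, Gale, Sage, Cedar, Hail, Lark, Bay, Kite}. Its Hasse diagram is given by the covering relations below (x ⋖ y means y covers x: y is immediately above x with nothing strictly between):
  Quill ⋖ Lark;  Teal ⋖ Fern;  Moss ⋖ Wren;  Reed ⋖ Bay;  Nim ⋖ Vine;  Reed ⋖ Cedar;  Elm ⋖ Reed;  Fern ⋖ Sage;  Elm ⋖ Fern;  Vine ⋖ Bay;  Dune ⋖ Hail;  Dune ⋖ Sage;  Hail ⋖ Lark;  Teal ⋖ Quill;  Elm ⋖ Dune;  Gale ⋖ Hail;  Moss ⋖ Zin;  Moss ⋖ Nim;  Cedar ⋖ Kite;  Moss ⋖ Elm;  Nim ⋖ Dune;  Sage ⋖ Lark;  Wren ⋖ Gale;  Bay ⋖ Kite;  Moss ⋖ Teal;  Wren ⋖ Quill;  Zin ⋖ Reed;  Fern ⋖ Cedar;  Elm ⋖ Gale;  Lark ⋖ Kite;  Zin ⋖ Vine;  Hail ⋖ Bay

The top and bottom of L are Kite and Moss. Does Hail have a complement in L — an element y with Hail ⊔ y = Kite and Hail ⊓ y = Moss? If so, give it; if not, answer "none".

none

For every candidate y, either Hail ∨ y ≠ Kite or Hail ∧ y ≠ Moss; no complement exists.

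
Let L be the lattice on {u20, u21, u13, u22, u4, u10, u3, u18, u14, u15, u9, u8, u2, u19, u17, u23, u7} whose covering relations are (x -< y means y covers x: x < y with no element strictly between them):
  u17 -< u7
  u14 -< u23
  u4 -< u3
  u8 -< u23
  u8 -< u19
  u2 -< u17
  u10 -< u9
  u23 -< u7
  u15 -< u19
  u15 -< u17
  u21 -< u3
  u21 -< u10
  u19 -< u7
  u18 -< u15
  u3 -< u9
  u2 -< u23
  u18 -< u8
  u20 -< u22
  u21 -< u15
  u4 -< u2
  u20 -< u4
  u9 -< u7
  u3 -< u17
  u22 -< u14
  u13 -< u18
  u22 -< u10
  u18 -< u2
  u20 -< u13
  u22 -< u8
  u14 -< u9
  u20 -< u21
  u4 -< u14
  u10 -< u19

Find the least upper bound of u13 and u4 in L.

u2

Common upper bounds of {u13, u4}: u17, u2, u23, u7.
The least among these is u2.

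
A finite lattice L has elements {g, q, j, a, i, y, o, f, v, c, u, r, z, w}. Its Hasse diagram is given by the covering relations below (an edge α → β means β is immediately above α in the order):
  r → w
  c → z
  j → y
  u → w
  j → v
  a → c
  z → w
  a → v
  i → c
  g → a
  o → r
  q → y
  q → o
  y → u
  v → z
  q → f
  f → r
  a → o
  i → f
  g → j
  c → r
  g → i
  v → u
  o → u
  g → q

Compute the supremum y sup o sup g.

u

Common upper bounds of {y, o, g}: u, w.
The least among these is u.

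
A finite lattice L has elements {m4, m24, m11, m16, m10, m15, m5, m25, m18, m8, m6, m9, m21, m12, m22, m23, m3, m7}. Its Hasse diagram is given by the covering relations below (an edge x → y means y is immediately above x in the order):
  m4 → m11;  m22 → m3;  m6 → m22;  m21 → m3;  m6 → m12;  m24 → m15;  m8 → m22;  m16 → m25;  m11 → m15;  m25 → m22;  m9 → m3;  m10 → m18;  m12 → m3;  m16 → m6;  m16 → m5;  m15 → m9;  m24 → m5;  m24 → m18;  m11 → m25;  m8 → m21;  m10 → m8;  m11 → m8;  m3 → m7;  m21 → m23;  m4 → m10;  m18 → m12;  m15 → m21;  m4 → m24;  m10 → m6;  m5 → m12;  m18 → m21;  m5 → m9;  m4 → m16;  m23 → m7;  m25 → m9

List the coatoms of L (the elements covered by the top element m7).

The coatoms are exactly the elements covered by m7: m23, m3.

m23, m3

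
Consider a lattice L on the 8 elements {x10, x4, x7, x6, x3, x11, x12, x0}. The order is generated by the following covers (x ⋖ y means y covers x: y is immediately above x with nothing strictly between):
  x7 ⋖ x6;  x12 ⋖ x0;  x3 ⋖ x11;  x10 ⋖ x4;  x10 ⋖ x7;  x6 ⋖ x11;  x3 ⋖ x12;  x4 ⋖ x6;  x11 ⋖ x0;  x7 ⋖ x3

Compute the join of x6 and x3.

Common upper bounds of {x6, x3}: x0, x11.
The least among these is x11.

x11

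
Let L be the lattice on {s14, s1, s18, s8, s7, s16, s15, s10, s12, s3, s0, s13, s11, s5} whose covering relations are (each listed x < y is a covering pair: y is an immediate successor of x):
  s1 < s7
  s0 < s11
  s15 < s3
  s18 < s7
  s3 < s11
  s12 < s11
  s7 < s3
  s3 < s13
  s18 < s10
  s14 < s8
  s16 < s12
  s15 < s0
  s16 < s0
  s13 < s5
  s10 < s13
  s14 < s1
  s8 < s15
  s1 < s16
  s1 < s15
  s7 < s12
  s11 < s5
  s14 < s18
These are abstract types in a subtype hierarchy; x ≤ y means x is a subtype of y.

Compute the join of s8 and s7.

s3

Common upper bounds of {s8, s7}: s11, s13, s3, s5.
The least among these is s3.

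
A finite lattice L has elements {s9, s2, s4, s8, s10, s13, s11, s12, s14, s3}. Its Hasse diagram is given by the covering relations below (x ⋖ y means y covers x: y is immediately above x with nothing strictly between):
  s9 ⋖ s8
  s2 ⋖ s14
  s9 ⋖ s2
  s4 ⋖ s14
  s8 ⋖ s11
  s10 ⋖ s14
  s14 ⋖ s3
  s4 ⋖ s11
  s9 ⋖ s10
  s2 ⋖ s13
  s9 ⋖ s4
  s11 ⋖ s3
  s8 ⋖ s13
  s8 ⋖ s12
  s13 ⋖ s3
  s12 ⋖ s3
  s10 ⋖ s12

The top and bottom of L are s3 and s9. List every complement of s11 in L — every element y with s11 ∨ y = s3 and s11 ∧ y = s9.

Need y with s11 ∨ y = s3 and s11 ∧ y = s9.
Checking each element gives: s10, s2.

s10, s2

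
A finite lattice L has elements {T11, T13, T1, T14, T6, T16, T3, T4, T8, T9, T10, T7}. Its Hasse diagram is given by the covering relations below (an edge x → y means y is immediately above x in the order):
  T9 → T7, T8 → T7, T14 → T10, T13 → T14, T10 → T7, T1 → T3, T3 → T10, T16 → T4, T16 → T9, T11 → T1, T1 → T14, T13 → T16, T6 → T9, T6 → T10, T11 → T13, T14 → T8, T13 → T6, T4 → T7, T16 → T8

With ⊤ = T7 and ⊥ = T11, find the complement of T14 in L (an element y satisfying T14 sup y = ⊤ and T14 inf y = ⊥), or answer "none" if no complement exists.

For every candidate y, either T14 ∨ y ≠ T7 or T14 ∧ y ≠ T11; no complement exists.

none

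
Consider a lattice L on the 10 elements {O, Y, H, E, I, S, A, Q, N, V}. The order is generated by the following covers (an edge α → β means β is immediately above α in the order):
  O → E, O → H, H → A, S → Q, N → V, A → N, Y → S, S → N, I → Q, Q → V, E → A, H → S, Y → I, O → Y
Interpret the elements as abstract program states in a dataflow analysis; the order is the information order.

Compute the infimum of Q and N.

Common lower bounds of {Q, N}: H, O, S, Y.
The greatest among these is S.

S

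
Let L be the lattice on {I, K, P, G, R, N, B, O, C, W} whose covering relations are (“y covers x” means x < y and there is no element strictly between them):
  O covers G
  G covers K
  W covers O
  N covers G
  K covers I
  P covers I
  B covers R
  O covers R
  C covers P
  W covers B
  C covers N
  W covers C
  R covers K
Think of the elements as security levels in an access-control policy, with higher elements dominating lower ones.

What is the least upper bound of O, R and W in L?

W

Common upper bounds of {O, R, W}: W.
The least among these is W.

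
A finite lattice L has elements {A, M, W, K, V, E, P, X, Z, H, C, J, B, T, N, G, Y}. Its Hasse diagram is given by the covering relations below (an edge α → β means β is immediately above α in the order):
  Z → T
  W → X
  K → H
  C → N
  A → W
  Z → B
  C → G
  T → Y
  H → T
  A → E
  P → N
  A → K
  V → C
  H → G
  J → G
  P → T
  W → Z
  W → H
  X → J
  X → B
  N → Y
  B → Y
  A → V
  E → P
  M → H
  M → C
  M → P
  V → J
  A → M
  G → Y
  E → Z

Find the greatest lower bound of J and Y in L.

J

Common lower bounds of {J, Y}: A, J, V, W, X.
The greatest among these is J.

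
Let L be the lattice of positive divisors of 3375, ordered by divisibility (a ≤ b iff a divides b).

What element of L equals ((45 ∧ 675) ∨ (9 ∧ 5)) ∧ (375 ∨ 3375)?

45

45 ∧ 675 = 45
9 ∧ 5 = 1
45 ∨ 1 = 45
375 ∨ 3375 = 3375
45 ∧ 3375 = 45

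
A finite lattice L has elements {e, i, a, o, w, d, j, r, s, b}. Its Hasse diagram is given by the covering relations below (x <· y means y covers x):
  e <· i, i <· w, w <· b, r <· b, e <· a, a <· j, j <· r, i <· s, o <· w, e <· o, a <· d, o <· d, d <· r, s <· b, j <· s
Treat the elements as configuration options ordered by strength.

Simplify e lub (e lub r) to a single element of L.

r

e ∨ r = r
e ∨ r = r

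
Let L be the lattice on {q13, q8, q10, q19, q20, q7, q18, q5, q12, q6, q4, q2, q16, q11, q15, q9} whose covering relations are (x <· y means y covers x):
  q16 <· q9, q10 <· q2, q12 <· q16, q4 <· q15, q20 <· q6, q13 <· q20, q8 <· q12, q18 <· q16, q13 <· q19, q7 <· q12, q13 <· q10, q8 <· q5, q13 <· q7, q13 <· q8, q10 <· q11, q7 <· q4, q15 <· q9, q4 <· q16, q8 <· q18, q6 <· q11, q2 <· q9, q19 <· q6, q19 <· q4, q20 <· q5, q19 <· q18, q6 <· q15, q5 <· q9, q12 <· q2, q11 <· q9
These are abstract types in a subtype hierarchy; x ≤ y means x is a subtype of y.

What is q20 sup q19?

q6

Common upper bounds of {q20, q19}: q11, q15, q6, q9.
The least among these is q6.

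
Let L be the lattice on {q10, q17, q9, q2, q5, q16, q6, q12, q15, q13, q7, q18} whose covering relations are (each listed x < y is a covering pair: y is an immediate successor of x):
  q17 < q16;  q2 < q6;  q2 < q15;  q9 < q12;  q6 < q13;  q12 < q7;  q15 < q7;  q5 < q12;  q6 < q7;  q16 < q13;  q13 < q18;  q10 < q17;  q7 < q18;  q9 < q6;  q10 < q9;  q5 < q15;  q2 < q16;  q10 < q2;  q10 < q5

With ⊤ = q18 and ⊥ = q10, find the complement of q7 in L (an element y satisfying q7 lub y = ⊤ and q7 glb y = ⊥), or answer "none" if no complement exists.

q17

Need y with q7 ∨ y = q18 and q7 ∧ y = q10.
Checking each element gives: q17.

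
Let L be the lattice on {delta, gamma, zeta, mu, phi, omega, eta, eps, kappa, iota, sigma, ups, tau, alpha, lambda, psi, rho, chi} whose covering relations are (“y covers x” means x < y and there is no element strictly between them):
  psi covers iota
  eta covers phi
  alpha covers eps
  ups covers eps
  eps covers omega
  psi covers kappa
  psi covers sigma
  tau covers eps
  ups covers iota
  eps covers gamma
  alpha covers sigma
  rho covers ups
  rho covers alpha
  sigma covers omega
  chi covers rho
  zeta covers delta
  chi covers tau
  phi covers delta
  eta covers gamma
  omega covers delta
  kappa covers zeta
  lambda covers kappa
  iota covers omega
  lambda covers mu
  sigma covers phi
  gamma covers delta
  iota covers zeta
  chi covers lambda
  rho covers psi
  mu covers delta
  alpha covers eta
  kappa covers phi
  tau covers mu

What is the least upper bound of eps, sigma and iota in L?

Common upper bounds of {eps, sigma, iota}: chi, rho.
The least among these is rho.

rho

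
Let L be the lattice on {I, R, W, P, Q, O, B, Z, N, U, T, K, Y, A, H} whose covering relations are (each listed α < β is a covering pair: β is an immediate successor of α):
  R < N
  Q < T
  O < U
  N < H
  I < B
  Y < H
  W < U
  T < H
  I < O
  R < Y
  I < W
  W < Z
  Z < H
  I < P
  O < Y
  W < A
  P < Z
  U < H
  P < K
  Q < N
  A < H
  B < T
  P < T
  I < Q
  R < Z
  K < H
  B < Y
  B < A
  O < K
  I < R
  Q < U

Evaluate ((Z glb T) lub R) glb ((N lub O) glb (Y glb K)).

I

Z ∧ T = P
P ∨ R = Z
N ∨ O = H
Y ∧ K = O
H ∧ O = O
Z ∧ O = I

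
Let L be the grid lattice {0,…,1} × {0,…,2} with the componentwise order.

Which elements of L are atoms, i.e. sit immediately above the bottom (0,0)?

(0,1), (1,0)

The atoms are exactly the elements that cover (0,0): (0,1), (1,0).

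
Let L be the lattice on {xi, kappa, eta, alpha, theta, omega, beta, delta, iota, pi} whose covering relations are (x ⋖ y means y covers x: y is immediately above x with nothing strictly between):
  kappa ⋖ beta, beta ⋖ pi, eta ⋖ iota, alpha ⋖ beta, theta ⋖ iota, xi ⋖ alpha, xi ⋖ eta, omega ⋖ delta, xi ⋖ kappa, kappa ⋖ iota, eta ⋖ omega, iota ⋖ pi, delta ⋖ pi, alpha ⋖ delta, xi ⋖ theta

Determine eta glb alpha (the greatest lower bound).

Common lower bounds of {eta, alpha}: xi.
The greatest among these is xi.

xi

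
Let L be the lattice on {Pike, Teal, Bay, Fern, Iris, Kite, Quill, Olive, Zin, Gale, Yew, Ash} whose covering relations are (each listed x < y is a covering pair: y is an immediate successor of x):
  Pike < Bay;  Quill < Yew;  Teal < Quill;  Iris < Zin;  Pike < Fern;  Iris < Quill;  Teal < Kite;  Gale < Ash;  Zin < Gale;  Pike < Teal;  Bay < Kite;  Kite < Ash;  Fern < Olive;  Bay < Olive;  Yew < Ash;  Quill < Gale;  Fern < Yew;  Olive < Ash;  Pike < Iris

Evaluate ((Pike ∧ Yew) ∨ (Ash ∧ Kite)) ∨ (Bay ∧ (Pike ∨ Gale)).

Pike ∧ Yew = Pike
Ash ∧ Kite = Kite
Pike ∨ Kite = Kite
Pike ∨ Gale = Gale
Bay ∧ Gale = Pike
Kite ∨ Pike = Kite

Kite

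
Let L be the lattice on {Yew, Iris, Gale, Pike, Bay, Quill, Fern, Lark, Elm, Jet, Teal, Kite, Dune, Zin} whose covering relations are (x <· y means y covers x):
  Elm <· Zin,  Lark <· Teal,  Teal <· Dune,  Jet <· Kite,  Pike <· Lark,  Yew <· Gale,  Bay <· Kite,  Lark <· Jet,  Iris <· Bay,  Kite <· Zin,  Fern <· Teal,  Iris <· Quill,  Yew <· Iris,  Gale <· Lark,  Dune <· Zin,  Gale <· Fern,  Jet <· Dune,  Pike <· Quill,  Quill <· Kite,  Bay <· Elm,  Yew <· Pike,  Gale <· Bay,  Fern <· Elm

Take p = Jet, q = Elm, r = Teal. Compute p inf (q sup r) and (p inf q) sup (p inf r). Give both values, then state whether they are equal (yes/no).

q sup r = Zin, so p inf (q sup r) = Jet inf Zin = Jet.
p inf q = Gale and p inf r = Lark, so (p inf q) sup (p inf r) = Gale sup Lark = Lark.
Equal: no.

Jet; Lark; no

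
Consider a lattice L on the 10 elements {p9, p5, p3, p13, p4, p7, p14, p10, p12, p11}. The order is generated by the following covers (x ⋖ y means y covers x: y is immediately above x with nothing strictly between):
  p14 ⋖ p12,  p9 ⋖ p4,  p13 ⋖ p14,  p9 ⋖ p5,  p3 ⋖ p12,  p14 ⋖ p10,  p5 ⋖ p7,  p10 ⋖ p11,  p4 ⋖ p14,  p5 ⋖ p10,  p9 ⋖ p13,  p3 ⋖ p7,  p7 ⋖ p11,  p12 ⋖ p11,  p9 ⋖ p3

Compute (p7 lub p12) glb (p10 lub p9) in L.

p10

p7 ∨ p12 = p11
p10 ∨ p9 = p10
p11 ∧ p10 = p10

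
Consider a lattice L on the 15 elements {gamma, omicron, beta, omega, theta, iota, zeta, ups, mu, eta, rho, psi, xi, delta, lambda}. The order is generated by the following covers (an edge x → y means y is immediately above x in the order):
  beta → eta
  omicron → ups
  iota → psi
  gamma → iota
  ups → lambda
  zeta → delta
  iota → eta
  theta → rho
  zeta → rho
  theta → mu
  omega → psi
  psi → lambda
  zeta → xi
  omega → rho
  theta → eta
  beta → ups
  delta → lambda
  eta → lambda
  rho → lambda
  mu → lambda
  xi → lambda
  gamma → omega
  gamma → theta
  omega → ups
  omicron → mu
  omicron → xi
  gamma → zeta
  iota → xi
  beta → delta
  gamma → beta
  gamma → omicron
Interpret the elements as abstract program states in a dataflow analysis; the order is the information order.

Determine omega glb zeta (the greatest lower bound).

gamma

Common lower bounds of {omega, zeta}: gamma.
The greatest among these is gamma.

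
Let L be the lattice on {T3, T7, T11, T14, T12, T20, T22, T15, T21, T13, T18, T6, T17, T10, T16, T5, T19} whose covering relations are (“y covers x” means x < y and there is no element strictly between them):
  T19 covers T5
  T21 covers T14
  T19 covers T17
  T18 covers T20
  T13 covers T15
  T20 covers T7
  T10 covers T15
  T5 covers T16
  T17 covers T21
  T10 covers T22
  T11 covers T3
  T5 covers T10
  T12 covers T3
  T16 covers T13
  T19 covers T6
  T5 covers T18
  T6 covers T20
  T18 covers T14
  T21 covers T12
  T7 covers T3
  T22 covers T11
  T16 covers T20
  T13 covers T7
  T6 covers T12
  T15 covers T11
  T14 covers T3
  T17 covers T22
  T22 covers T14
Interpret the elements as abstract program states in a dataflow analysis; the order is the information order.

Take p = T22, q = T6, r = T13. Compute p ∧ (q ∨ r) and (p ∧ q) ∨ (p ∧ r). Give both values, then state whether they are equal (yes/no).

q ∨ r = T19, so p ∧ (q ∨ r) = T22 ∧ T19 = T22.
p ∧ q = T3 and p ∧ r = T11, so (p ∧ q) ∨ (p ∧ r) = T3 ∨ T11 = T11.
Equal: no.

T22; T11; no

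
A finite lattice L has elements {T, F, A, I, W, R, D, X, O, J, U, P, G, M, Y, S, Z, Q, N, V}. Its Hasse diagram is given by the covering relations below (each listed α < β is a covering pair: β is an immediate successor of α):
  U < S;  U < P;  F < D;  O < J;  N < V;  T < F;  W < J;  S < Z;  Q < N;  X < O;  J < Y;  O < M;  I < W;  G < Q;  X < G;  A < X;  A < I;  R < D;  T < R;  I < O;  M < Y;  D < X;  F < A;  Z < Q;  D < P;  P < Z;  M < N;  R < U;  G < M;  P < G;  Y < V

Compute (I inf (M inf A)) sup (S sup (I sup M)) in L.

M ∧ A = A
I ∧ A = A
I ∨ M = M
S ∨ M = N
A ∨ N = N

N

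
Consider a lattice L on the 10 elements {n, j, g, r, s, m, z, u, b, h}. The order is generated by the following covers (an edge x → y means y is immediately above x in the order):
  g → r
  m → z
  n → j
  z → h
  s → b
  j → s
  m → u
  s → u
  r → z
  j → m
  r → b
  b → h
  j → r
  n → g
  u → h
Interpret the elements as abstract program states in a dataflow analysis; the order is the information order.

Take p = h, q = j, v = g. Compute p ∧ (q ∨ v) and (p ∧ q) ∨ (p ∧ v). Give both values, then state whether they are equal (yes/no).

r; r; yes

q ∨ v = r, so p ∧ (q ∨ v) = h ∧ r = r.
p ∧ q = j and p ∧ v = g, so (p ∧ q) ∨ (p ∧ v) = j ∨ g = r.
Equal: yes.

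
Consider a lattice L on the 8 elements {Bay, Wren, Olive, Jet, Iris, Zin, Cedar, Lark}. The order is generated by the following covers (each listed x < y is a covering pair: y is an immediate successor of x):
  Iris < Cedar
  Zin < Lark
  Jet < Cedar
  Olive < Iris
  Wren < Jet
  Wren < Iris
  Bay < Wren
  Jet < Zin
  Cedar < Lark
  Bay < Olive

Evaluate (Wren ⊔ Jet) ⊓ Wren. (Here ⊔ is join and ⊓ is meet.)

Wren ∨ Jet = Jet
Jet ∧ Wren = Wren

Wren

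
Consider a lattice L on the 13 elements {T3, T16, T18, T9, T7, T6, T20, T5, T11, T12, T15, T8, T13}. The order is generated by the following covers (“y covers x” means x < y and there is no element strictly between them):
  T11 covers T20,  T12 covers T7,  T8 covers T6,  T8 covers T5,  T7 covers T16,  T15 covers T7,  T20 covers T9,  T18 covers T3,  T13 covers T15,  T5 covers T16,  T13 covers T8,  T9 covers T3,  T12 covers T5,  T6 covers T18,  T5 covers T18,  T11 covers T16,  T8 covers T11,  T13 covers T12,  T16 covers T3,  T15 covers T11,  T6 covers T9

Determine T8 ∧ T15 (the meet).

Common lower bounds of {T8, T15}: T11, T16, T20, T3, T9.
The greatest among these is T11.

T11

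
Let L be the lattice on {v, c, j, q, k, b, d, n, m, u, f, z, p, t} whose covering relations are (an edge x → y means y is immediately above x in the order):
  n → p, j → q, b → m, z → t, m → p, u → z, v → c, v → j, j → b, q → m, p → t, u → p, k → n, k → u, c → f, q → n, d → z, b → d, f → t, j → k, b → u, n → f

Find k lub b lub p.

p

Common upper bounds of {k, b, p}: p, t.
The least among these is p.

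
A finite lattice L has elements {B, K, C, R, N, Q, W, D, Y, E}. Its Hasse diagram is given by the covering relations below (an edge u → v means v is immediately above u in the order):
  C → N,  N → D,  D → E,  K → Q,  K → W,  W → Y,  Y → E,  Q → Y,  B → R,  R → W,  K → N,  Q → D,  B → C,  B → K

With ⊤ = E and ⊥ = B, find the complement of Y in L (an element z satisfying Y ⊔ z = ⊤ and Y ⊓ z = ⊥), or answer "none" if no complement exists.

C

Need z with Y ∨ z = E and Y ∧ z = B.
Checking each element gives: C.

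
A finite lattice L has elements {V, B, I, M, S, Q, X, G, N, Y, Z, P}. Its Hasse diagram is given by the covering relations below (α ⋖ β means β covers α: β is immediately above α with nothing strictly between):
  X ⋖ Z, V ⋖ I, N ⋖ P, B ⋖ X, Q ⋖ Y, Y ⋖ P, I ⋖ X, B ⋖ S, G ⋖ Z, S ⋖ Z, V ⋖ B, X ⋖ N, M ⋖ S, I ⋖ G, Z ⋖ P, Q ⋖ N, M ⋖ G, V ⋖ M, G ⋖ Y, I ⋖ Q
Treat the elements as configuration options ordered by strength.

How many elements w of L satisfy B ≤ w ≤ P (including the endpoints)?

6

The interval [B, P] = {B, N, P, S, X, Z}, which has 6 elements.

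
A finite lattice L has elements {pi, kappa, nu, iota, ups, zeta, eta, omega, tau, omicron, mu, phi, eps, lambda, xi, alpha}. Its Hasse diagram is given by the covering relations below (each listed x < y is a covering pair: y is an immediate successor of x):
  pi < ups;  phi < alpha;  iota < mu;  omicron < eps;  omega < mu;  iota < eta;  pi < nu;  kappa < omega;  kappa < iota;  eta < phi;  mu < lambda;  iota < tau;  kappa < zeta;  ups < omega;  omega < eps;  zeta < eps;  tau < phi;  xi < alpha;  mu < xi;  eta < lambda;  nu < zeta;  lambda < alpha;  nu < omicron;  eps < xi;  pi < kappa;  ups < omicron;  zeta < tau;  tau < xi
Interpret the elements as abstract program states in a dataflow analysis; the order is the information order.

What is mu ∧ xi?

mu

Common lower bounds of {mu, xi}: iota, kappa, mu, omega, pi, ups.
The greatest among these is mu.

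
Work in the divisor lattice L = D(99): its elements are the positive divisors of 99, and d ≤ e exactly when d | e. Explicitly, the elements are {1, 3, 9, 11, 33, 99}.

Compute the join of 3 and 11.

33

In the divisibility order, the join is the least common multiple: lcm(3, 11) = 33.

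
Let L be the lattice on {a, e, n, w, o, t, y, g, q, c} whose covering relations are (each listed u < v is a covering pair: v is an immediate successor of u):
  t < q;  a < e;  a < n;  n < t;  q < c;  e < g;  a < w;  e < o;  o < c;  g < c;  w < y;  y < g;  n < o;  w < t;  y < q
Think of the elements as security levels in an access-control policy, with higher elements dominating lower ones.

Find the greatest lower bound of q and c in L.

q

Common lower bounds of {q, c}: a, n, q, t, w, y.
The greatest among these is q.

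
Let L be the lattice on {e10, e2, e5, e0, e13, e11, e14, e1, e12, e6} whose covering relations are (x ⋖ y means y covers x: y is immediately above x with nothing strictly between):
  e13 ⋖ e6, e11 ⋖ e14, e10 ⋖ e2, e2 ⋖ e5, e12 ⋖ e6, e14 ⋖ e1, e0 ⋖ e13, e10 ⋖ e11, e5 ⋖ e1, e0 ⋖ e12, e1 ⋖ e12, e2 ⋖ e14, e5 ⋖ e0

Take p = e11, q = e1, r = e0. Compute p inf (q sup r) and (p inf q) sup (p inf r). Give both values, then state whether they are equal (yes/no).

e11; e11; yes

q sup r = e12, so p inf (q sup r) = e11 inf e12 = e11.
p inf q = e11 and p inf r = e10, so (p inf q) sup (p inf r) = e11 sup e10 = e11.
Equal: yes.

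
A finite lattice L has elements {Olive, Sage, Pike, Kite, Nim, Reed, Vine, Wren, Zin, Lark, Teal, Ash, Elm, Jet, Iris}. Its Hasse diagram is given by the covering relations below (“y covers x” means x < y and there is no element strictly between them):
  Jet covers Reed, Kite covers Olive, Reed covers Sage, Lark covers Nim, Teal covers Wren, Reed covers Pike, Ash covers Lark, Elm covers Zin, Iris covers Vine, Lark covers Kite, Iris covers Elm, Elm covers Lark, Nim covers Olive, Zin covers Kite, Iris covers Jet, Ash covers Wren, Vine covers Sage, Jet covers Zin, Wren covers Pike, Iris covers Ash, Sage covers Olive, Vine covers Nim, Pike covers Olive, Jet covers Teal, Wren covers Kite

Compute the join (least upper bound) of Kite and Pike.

Common upper bounds of {Kite, Pike}: Ash, Iris, Jet, Teal, Wren.
The least among these is Wren.

Wren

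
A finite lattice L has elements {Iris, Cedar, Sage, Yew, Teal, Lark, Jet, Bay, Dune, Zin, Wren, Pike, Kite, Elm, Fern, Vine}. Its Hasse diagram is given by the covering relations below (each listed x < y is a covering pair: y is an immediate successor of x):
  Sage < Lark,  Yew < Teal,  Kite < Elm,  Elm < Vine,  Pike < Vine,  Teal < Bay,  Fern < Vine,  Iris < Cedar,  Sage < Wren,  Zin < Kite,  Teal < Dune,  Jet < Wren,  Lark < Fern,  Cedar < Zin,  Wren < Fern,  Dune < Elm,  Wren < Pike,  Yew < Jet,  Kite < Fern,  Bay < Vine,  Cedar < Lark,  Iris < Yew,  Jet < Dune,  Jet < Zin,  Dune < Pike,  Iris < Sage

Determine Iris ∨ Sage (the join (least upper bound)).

Common upper bounds of {Iris, Sage}: Fern, Lark, Pike, Sage, Vine, Wren.
The least among these is Sage.

Sage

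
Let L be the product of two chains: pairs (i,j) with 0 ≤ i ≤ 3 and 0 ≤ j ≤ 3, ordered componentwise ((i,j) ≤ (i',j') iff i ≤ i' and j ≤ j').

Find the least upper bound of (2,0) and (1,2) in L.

(2,2)

Common upper bounds of {(2,0), (1,2)}: (2,2), (2,3), (3,2), (3,3).
The least among these is (2,2).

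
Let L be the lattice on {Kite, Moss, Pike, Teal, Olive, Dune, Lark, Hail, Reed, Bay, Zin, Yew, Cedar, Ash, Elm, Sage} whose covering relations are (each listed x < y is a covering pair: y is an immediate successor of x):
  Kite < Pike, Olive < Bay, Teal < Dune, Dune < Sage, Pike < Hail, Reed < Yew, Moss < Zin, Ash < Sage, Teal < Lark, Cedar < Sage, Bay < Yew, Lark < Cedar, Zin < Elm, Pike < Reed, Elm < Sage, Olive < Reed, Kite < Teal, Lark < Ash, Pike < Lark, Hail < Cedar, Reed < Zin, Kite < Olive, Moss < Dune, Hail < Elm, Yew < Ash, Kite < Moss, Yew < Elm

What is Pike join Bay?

Yew

Common upper bounds of {Pike, Bay}: Ash, Elm, Sage, Yew.
The least among these is Yew.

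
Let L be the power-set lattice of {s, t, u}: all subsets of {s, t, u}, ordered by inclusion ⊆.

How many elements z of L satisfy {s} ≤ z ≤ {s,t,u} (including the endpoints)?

The interval [{s}, {s,t,u}] = {{s,t,u}, {s,t}, {s,u}, {s}}, which has 4 elements.

4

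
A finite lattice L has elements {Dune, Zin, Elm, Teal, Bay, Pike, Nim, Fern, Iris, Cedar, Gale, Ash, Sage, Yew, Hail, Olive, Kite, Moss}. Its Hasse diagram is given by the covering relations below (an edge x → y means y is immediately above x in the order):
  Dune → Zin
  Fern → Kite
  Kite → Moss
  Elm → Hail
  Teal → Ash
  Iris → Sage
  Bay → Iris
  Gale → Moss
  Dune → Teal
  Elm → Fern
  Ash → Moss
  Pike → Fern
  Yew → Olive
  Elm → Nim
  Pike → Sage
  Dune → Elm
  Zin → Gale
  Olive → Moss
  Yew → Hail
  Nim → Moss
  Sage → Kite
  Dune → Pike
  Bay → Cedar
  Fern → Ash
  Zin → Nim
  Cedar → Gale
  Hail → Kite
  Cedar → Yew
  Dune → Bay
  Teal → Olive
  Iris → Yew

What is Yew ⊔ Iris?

Yew

Common upper bounds of {Yew, Iris}: Hail, Kite, Moss, Olive, Yew.
The least among these is Yew.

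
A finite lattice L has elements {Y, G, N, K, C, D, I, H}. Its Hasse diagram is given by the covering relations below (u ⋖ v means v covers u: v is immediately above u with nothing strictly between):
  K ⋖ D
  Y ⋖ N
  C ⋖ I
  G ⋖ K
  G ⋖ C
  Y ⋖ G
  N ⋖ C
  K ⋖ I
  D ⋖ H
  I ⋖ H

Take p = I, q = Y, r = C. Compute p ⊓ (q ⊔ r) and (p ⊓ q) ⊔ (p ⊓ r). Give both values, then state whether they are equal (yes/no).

C; C; yes

q ⊔ r = C, so p ⊓ (q ⊔ r) = I ⊓ C = C.
p ⊓ q = Y and p ⊓ r = C, so (p ⊓ q) ⊔ (p ⊓ r) = Y ⊔ C = C.
Equal: yes.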